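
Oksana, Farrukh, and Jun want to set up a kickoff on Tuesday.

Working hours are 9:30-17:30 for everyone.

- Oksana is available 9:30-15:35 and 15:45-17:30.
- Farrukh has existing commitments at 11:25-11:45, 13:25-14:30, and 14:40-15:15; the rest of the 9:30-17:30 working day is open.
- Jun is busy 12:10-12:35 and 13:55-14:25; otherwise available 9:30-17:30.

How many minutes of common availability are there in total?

Farrukh free within 09:30–17:30: 09:30–11:25, 11:45–13:25, 14:30–14:40, 15:15–17:30.
Jun free within 09:30–17:30: 09:30–12:10, 12:35–13:55, 14:25–17:30.
Oksana ∩ Farrukh: 09:30–11:25, 11:45–13:25, 14:30–14:40, 15:15–15:35, 15:45–17:30.
Oksana ∩ Farrukh ∩ Jun: 09:30–11:25, 11:45–12:10, 12:35–13:25, 14:30–14:40, 15:15–15:35, 15:45–17:30.
Total common minutes: 115 + 25 + 50 + 10 + 20 + 105 = 325.

325 minutes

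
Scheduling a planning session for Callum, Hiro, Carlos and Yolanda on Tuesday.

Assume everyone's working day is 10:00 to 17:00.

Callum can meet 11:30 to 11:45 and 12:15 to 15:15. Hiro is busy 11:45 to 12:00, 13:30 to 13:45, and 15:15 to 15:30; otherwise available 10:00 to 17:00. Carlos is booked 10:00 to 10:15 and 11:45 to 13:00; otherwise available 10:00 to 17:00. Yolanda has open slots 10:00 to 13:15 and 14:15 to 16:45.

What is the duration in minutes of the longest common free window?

Hiro free within 10:00–17:00: 10:00–11:45, 12:00–13:30, 13:45–15:15, 15:30–17:00.
Carlos free within 10:00–17:00: 10:15–11:45, 13:00–17:00.
Callum ∩ Hiro: 11:30–11:45, 12:15–13:30, 13:45–15:15.
Callum ∩ Hiro ∩ Carlos: 11:30–11:45, 13:00–13:30, 13:45–15:15.
Callum ∩ Hiro ∩ Carlos ∩ Yolanda: 11:30–11:45, 13:00–13:15, 14:15–15:15.
Common window lengths: 15, 15, 60 min; longest is 60.

60 minutes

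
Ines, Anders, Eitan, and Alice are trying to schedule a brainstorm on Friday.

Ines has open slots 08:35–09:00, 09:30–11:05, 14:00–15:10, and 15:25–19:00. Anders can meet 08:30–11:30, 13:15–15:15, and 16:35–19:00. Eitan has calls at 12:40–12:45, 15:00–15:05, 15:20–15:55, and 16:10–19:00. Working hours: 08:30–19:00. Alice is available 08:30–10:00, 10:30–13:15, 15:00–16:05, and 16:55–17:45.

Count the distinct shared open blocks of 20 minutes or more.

3

Eitan free within 08:30–19:00: 08:30–12:40, 12:45–15:00, 15:05–15:20, 15:55–16:10.
Ines ∩ Anders: 08:35–09:00, 09:30–11:05, 14:00–15:10, 16:35–19:00.
Ines ∩ Anders ∩ Eitan: 08:35–09:00, 09:30–11:05, 14:00–15:00, 15:05–15:10.
Ines ∩ Anders ∩ Eitan ∩ Alice: 08:35–09:00, 09:30–10:00, 10:30–11:05, 15:05–15:10.
Windows ≥ 20 min: 08:35–09:00, 09:30–10:00, 10:30–11:05.
That's 3 windows.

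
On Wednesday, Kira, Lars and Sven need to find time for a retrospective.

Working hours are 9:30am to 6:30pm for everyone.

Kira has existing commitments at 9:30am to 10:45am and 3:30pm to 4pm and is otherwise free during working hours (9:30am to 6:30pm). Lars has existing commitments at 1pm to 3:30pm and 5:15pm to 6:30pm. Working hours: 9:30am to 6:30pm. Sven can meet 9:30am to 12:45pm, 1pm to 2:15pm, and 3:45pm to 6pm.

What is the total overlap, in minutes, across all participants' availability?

195 minutes

Kira free within 09:30–18:30: 10:45–15:30, 16:00–18:30.
Lars free within 09:30–18:30: 09:30–13:00, 15:30–17:15.
Kira ∩ Lars: 10:45–13:00, 16:00–17:15.
Kira ∩ Lars ∩ Sven: 10:45–12:45, 16:00–17:15.
Total common minutes: 120 + 75 = 195.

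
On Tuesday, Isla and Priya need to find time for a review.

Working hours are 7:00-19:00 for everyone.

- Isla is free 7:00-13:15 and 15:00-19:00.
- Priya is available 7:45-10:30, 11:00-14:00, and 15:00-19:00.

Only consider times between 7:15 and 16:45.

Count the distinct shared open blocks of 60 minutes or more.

Isla ∩ Priya: 07:45–10:30, 11:00–13:15, 15:00–19:00.
Restricted to 07:15–16:45: 07:45–10:30, 11:00–13:15, 15:00–16:45.
Windows ≥ 60 min: 07:45–10:30, 11:00–13:15, 15:00–16:45.
That's 3 windows.

3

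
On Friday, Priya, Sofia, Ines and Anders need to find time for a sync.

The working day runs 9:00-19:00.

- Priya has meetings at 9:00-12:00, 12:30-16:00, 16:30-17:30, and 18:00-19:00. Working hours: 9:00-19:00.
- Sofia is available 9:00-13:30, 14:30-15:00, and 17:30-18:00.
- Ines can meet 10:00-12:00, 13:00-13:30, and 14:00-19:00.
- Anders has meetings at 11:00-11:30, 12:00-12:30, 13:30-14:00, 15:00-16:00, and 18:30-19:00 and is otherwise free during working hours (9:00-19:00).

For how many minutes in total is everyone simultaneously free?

30 minutes

Priya free within 09:00–19:00: 12:00–12:30, 16:00–16:30, 17:30–18:00.
Anders free within 09:00–19:00: 09:00–11:00, 11:30–12:00, 12:30–13:30, 14:00–15:00, 16:00–18:30.
Priya ∩ Sofia: 12:00–12:30, 17:30–18:00.
Priya ∩ Sofia ∩ Ines: 17:30–18:00.
Priya ∩ Sofia ∩ Ines ∩ Anders: 17:30–18:00.
Total common minutes: 30.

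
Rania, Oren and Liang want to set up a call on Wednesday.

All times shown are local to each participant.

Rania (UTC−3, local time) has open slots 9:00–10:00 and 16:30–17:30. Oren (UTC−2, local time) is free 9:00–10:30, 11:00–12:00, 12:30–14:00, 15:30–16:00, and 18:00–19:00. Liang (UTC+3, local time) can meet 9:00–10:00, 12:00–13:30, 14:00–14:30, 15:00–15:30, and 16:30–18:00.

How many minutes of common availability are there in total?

Rania → UTC: 12:00–13:00, 19:30–20:30.
Oren → UTC: 11:00–12:30, 13:00–14:00, 14:30–16:00, 17:30–18:00, 20:00–21:00.
Liang → UTC: 06:00–07:00, 09:00–10:30, 11:00–11:30, 12:00–12:30, 13:30–15:00.
Rania ∩ Oren: 12:00–12:30, 20:00–20:30.
Rania ∩ Oren ∩ Liang: 12:00–12:30.
Total common minutes: 30.

30 minutes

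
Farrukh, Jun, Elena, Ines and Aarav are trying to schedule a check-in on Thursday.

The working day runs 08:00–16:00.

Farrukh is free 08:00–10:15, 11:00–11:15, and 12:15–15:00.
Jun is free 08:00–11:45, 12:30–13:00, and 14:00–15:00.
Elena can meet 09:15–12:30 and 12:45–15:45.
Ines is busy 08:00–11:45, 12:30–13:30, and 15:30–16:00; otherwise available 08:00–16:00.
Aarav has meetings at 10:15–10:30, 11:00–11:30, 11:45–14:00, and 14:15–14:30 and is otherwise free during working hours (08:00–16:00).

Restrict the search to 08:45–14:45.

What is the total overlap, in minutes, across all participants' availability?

30 minutes

Ines free within 08:00–16:00: 11:45–12:30, 13:30–15:30.
Aarav free within 08:00–16:00: 08:00–10:15, 10:30–11:00, 11:30–11:45, 14:00–14:15, 14:30–16:00.
Farrukh ∩ Jun: 08:00–10:15, 11:00–11:15, 12:30–13:00, 14:00–15:00.
Farrukh ∩ Jun ∩ Elena: 09:15–10:15, 11:00–11:15, 12:45–13:00, 14:00–15:00.
Farrukh ∩ Jun ∩ Elena ∩ Ines: 14:00–15:00.
Farrukh ∩ Jun ∩ Elena ∩ Ines ∩ Aarav: 14:00–14:15, 14:30–15:00.
Restricted to 08:45–14:45: 14:00–14:15, 14:30–14:45.
Total common minutes: 15 + 15 = 30.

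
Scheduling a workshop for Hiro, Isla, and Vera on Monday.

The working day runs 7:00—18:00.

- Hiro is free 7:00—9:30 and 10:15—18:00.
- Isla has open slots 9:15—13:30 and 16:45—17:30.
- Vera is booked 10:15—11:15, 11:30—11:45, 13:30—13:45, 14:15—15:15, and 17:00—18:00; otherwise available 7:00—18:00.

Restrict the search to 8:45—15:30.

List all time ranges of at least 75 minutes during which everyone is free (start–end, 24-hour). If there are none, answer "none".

11:45–13:30

Vera free within 07:00–18:00: 07:00–10:15, 11:15–11:30, 11:45–13:30, 13:45–14:15, 15:15–17:00.
Hiro ∩ Isla: 09:15–09:30, 10:15–13:30, 16:45–17:30.
Hiro ∩ Isla ∩ Vera: 09:15–09:30, 11:15–11:30, 11:45–13:30, 16:45–17:00.
Restricted to 08:45–15:30: 09:15–09:30, 11:15–11:30, 11:45–13:30.
Windows ≥ 75 min: 11:45–13:30.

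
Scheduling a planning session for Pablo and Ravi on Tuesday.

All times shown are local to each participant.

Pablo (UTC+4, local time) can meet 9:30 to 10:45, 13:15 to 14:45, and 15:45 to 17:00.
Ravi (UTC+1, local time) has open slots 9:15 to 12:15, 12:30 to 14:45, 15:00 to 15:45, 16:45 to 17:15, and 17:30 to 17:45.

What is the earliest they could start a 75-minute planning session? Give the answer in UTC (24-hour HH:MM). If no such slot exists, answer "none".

Pablo → UTC: 05:30–06:45, 09:15–10:45, 11:45–13:00.
Ravi → UTC: 08:15–11:15, 11:30–13:45, 14:00–14:45, 15:45–16:15, 16:30–16:45.
Pablo ∩ Ravi: 09:15–10:45, 11:45–13:00.
Windows ≥ 75 min: 09:15–10:45, 11:45–13:00.
Earliest such window starts at 09:15.

09:15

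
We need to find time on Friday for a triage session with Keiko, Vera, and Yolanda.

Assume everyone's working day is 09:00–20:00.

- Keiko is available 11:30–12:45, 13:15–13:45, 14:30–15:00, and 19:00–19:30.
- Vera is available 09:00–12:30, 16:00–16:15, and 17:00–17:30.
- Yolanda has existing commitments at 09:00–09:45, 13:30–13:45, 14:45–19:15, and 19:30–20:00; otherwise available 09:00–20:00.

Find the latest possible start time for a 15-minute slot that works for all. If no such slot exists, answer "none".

Yolanda free within 09:00–20:00: 09:45–13:30, 13:45–14:45, 19:15–19:30.
Keiko ∩ Vera: 11:30–12:30.
Keiko ∩ Vera ∩ Yolanda: 11:30–12:30.
Windows ≥ 15 min: 11:30–12:30.
Latest start in the last window 11:30–12:30 is 12:30 − 15 min = 12:15.

12:15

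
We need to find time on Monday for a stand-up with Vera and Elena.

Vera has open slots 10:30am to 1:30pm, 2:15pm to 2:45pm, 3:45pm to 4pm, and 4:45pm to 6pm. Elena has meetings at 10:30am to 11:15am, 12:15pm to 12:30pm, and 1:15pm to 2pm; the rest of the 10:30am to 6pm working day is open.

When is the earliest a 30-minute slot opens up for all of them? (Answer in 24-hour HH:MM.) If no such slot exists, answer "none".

Elena free within 10:30–18:00: 11:15–12:15, 12:30–13:15, 14:00–18:00.
Vera ∩ Elena: 11:15–12:15, 12:30–13:15, 14:15–14:45, 15:45–16:00, 16:45–18:00.
Windows ≥ 30 min: 11:15–12:15, 12:30–13:15, 14:15–14:45, 16:45–18:00.
Earliest such window starts at 11:15.

11:15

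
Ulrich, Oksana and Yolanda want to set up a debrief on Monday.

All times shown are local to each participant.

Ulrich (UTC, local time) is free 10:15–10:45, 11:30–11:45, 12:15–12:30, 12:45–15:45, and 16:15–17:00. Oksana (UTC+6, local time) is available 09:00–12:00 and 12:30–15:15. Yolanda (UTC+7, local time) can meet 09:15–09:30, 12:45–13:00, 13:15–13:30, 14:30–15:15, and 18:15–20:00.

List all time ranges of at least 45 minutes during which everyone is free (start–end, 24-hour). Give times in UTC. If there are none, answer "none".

Ulrich → UTC: 10:15–10:45, 11:30–11:45, 12:15–12:30, 12:45–15:45, 16:15–17:00.
Oksana → UTC: 03:00–06:00, 06:30–09:15.
Yolanda → UTC: 02:15–02:30, 05:45–06:00, 06:15–06:30, 07:30–08:15, 11:15–13:00.
Ulrich ∩ Oksana: (none).
Ulrich ∩ Oksana ∩ Yolanda: (none).
Windows ≥ 45 min: (none).

none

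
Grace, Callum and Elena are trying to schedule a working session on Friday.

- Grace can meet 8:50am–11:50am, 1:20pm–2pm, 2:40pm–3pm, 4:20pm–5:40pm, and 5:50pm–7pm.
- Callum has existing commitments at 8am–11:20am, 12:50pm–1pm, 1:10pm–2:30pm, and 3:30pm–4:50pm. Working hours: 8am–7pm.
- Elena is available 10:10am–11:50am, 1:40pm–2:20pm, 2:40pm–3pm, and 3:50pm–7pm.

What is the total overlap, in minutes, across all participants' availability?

Callum free within 08:00–19:00: 11:20–12:50, 13:00–13:10, 14:30–15:30, 16:50–19:00.
Grace ∩ Callum: 11:20–11:50, 14:40–15:00, 16:50–17:40, 17:50–19:00.
Grace ∩ Callum ∩ Elena: 11:20–11:50, 14:40–15:00, 16:50–17:40, 17:50–19:00.
Total common minutes: 30 + 20 + 50 + 70 = 170.

170 minutes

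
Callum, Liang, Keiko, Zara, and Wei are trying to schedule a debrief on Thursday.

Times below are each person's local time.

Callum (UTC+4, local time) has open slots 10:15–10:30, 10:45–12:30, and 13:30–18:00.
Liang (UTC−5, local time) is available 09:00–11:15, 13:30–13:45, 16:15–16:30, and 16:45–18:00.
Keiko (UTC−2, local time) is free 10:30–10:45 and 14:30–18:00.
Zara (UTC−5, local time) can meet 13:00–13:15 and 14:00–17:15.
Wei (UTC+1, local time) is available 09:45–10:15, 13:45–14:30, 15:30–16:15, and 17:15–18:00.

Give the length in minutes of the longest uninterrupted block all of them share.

Callum → UTC: 06:15–06:30, 06:45–08:30, 09:30–14:00.
Liang → UTC: 14:00–16:15, 18:30–18:45, 21:15–21:30, 21:45–23:00.
Keiko → UTC: 12:30–12:45, 16:30–20:00.
Zara → UTC: 18:00–18:15, 19:00–22:15.
Wei → UTC: 08:45–09:15, 12:45–13:30, 14:30–15:15, 16:15–17:00.
Callum ∩ Liang: (none).
Callum ∩ Liang ∩ Keiko: (none).
Callum ∩ Liang ∩ Keiko ∩ Zara: (none).
Callum ∩ Liang ∩ Keiko ∩ Zara ∩ Wei: (none).
No common window.

0 minutes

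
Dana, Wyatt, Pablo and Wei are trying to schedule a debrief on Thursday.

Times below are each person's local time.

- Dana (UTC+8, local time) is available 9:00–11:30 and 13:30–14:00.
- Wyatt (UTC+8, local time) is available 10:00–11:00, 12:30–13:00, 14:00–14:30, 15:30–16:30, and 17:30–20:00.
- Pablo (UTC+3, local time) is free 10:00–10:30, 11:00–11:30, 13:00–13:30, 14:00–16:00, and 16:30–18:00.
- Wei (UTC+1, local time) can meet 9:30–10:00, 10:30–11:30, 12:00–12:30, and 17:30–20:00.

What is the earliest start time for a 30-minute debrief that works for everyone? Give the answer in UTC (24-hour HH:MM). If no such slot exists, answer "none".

none

Dana → UTC: 01:00–03:30, 05:30–06:00.
Wyatt → UTC: 02:00–03:00, 04:30–05:00, 06:00–06:30, 07:30–08:30, 09:30–12:00.
Pablo → UTC: 07:00–07:30, 08:00–08:30, 10:00–10:30, 11:00–13:00, 13:30–15:00.
Wei → UTC: 08:30–09:00, 09:30–10:30, 11:00–11:30, 16:30–19:00.
Dana ∩ Wyatt: 02:00–03:00.
Dana ∩ Wyatt ∩ Pablo: (none).
Dana ∩ Wyatt ∩ Pablo ∩ Wei: (none).
Windows ≥ 30 min: (none).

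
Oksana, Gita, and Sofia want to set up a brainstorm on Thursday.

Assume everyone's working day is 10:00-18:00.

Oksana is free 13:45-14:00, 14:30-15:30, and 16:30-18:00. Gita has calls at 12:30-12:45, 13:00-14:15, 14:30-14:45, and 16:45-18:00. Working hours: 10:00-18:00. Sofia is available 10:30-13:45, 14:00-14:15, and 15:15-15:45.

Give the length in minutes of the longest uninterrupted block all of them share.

Gita free within 10:00–18:00: 10:00–12:30, 12:45–13:00, 14:15–14:30, 14:45–16:45.
Oksana ∩ Gita: 14:45–15:30, 16:30–16:45.
Oksana ∩ Gita ∩ Sofia: 15:15–15:30.
Single common window of 15 minutes.

15 minutes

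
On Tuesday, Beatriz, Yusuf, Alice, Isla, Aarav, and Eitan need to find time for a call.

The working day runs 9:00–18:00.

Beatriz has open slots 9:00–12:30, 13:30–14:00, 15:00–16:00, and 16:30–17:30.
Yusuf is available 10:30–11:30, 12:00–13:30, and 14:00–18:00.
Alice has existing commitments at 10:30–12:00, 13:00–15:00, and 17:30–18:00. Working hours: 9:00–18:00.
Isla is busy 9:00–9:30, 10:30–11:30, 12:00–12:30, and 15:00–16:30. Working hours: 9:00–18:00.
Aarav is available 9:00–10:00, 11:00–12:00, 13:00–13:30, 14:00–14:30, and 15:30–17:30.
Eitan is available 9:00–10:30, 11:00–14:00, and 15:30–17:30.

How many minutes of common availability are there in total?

Alice free within 09:00–18:00: 09:00–10:30, 12:00–13:00, 15:00–17:30.
Isla free within 09:00–18:00: 09:30–10:30, 11:30–12:00, 12:30–15:00, 16:30–18:00.
Beatriz ∩ Yusuf: 10:30–11:30, 12:00–12:30, 15:00–16:00, 16:30–17:30.
Beatriz ∩ Yusuf ∩ Alice: 12:00–12:30, 15:00–16:00, 16:30–17:30.
Beatriz ∩ Yusuf ∩ Alice ∩ Isla: 16:30–17:30.
Beatriz ∩ Yusuf ∩ Alice ∩ Isla ∩ Aarav: 16:30–17:30.
Beatriz ∩ Yusuf ∩ Alice ∩ Isla ∩ Aarav ∩ Eitan: 16:30–17:30.
Total common minutes: 60.

60 minutes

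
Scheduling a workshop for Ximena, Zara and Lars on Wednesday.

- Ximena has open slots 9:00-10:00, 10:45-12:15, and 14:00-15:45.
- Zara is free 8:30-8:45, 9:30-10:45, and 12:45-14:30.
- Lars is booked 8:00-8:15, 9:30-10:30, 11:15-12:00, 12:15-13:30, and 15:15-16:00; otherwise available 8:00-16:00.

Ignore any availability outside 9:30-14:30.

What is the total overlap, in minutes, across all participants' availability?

Lars free within 08:00–16:00: 08:15–09:30, 10:30–11:15, 12:00–12:15, 13:30–15:15.
Ximena ∩ Zara: 09:30–10:00, 14:00–14:30.
Ximena ∩ Zara ∩ Lars: 14:00–14:30.
Restricted to 09:30–14:30: 14:00–14:30.
Total common minutes: 30.

30 minutes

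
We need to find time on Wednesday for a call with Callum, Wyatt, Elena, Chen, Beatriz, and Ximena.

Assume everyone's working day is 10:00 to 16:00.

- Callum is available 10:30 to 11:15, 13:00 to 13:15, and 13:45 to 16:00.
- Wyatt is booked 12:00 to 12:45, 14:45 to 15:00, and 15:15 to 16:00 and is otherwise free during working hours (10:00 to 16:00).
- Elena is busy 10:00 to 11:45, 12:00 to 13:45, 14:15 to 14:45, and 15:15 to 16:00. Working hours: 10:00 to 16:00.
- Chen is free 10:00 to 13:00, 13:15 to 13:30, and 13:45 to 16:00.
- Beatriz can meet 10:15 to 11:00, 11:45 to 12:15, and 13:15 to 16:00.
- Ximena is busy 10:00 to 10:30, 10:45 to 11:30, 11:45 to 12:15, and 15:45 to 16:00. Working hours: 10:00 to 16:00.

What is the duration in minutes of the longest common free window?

Wyatt free within 10:00–16:00: 10:00–12:00, 12:45–14:45, 15:00–15:15.
Elena free within 10:00–16:00: 11:45–12:00, 13:45–14:15, 14:45–15:15.
Ximena free within 10:00–16:00: 10:30–10:45, 11:30–11:45, 12:15–15:45.
Callum ∩ Wyatt: 10:30–11:15, 13:00–13:15, 13:45–14:45, 15:00–15:15.
Callum ∩ Wyatt ∩ Elena: 13:45–14:15, 15:00–15:15.
Callum ∩ Wyatt ∩ Elena ∩ Chen: 13:45–14:15, 15:00–15:15.
Callum ∩ Wyatt ∩ Elena ∩ Chen ∩ Beatriz: 13:45–14:15, 15:00–15:15.
Callum ∩ Wyatt ∩ Elena ∩ Chen ∩ Beatriz ∩ Ximena: 13:45–14:15, 15:00–15:15.
Common window lengths: 30, 15 min; longest is 30.

30 minutes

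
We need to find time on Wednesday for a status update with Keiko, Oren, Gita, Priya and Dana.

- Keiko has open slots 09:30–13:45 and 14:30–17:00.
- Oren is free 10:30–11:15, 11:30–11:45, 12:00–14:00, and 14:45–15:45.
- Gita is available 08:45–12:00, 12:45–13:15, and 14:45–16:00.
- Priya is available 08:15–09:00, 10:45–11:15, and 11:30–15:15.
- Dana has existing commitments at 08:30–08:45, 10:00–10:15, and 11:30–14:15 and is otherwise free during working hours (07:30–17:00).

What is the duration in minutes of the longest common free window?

Dana free within 07:30–17:00: 07:30–08:30, 08:45–10:00, 10:15–11:30, 14:15–17:00.
Keiko ∩ Oren: 10:30–11:15, 11:30–11:45, 12:00–13:45, 14:45–15:45.
Keiko ∩ Oren ∩ Gita: 10:30–11:15, 11:30–11:45, 12:45–13:15, 14:45–15:45.
Keiko ∩ Oren ∩ Gita ∩ Priya: 10:45–11:15, 11:30–11:45, 12:45–13:15, 14:45–15:15.
Keiko ∩ Oren ∩ Gita ∩ Priya ∩ Dana: 10:45–11:15, 14:45–15:15.
Common window lengths: 30, 30 min; longest is 30.

30 minutes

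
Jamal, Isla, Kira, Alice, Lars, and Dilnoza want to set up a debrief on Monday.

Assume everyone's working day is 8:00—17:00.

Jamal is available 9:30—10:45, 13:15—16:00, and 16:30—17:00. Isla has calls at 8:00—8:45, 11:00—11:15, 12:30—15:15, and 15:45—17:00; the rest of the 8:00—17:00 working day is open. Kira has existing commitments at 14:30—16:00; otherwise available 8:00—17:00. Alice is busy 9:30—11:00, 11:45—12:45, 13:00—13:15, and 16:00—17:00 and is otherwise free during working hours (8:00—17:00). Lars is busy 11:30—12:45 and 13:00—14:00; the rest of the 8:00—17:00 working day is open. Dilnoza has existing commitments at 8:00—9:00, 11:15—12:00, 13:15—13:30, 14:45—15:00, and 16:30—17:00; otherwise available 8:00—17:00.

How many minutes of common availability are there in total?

Isla free within 08:00–17:00: 08:45–11:00, 11:15–12:30, 15:15–15:45.
Kira free within 08:00–17:00: 08:00–14:30, 16:00–17:00.
Alice free within 08:00–17:00: 08:00–09:30, 11:00–11:45, 12:45–13:00, 13:15–16:00.
Lars free within 08:00–17:00: 08:00–11:30, 12:45–13:00, 14:00–17:00.
Dilnoza free within 08:00–17:00: 09:00–11:15, 12:00–13:15, 13:30–14:45, 15:00–16:30.
Jamal ∩ Isla: 09:30–10:45, 15:15–15:45.
Jamal ∩ Isla ∩ Kira: 09:30–10:45.
Jamal ∩ Isla ∩ Kira ∩ Alice: (none).
Jamal ∩ Isla ∩ Kira ∩ Alice ∩ Lars: (none).
Jamal ∩ Isla ∩ Kira ∩ Alice ∩ Lars ∩ Dilnoza: (none).
Total common minutes: 0.

0 minutes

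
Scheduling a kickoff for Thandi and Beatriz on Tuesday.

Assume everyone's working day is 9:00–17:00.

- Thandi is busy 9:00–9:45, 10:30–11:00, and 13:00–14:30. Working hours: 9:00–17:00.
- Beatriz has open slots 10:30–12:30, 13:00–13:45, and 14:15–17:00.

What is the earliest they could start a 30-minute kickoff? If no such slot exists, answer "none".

Thandi free within 09:00–17:00: 09:45–10:30, 11:00–13:00, 14:30–17:00.
Thandi ∩ Beatriz: 11:00–12:30, 14:30–17:00.
Windows ≥ 30 min: 11:00–12:30, 14:30–17:00.
Earliest such window starts at 11:00.

11:00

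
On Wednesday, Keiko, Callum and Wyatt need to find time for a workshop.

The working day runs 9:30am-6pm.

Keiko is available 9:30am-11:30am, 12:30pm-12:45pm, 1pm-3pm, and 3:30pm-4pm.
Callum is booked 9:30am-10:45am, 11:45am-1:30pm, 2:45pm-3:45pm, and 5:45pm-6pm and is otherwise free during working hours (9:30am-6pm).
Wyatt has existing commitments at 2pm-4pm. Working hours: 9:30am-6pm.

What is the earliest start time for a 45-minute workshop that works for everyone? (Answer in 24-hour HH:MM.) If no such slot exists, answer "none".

10:45

Callum free within 09:30–18:00: 10:45–11:45, 13:30–14:45, 15:45–17:45.
Wyatt free within 09:30–18:00: 09:30–14:00, 16:00–18:00.
Keiko ∩ Callum: 10:45–11:30, 13:30–14:45, 15:45–16:00.
Keiko ∩ Callum ∩ Wyatt: 10:45–11:30, 13:30–14:00.
Windows ≥ 45 min: 10:45–11:30.
Earliest such window starts at 10:45.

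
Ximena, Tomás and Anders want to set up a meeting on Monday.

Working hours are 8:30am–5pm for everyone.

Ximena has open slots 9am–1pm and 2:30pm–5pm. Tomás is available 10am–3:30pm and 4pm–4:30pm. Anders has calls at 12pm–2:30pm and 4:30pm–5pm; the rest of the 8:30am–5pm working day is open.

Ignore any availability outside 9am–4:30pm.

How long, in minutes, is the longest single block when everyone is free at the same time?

120 minutes

Anders free within 08:30–17:00: 08:30–12:00, 14:30–16:30.
Ximena ∩ Tomás: 10:00–13:00, 14:30–15:30, 16:00–16:30.
Ximena ∩ Tomás ∩ Anders: 10:00–12:00, 14:30–15:30, 16:00–16:30.
Restricted to 09:00–16:30: 10:00–12:00, 14:30–15:30, 16:00–16:30.
Common window lengths: 120, 60, 30 min; longest is 120.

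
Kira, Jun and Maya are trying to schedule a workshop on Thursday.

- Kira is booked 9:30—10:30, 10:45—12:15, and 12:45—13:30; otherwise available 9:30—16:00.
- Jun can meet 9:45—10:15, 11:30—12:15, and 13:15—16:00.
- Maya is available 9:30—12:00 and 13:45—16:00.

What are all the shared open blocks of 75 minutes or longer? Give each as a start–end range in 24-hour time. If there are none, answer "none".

13:45–16:00

Kira free within 09:30–16:00: 10:30–10:45, 12:15–12:45, 13:30–16:00.
Kira ∩ Jun: 13:30–16:00.
Kira ∩ Jun ∩ Maya: 13:45–16:00.
Windows ≥ 75 min: 13:45–16:00.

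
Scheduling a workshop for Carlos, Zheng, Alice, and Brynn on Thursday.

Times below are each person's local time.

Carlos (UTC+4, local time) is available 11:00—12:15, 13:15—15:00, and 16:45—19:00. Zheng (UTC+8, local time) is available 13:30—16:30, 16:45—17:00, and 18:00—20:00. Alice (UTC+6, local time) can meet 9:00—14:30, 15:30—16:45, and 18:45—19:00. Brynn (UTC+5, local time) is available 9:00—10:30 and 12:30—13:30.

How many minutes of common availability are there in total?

Carlos → UTC: 07:00–08:15, 09:15–11:00, 12:45–15:00.
Zheng → UTC: 05:30–08:30, 08:45–09:00, 10:00–12:00.
Alice → UTC: 03:00–08:30, 09:30–10:45, 12:45–13:00.
Brynn → UTC: 04:00–05:30, 07:30–08:30.
Carlos ∩ Zheng: 07:00–08:15, 10:00–11:00.
Carlos ∩ Zheng ∩ Alice: 07:00–08:15, 10:00–10:45.
Carlos ∩ Zheng ∩ Alice ∩ Brynn: 07:30–08:15.
Total common minutes: 45.

45 minutes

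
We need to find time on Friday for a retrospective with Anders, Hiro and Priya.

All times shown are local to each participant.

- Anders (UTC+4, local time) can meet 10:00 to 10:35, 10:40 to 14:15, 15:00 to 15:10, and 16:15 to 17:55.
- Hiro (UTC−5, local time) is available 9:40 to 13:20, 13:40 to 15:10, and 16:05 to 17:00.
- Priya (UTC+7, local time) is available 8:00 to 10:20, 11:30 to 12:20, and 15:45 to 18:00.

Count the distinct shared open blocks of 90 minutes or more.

Anders → UTC: 06:00–06:35, 06:40–10:15, 11:00–11:10, 12:15–13:55.
Hiro → UTC: 14:40–18:20, 18:40–20:10, 21:05–22:00.
Priya → UTC: 01:00–03:20, 04:30–05:20, 08:45–11:00.
Anders ∩ Hiro: (none).
Anders ∩ Hiro ∩ Priya: (none).
Windows ≥ 90 min: (none).
That's 0 windows.

0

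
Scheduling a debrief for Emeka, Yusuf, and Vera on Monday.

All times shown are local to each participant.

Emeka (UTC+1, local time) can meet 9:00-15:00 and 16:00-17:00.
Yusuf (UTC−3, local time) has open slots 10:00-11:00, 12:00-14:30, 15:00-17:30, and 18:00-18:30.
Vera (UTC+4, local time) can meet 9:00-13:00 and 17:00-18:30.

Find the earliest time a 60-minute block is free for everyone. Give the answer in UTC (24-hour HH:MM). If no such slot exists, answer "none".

13:00

Emeka → UTC: 08:00–14:00, 15:00–16:00.
Yusuf → UTC: 13:00–14:00, 15:00–17:30, 18:00–20:30, 21:00–21:30.
Vera → UTC: 05:00–09:00, 13:00–14:30.
Emeka ∩ Yusuf: 13:00–14:00, 15:00–16:00.
Emeka ∩ Yusuf ∩ Vera: 13:00–14:00.
Windows ≥ 60 min: 13:00–14:00.
Earliest such window starts at 13:00.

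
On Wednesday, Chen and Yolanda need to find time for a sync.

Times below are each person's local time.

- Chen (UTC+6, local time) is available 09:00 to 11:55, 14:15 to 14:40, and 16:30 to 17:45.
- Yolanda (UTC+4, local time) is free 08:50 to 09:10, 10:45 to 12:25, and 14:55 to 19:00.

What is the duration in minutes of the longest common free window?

Chen → UTC: 03:00–05:55, 08:15–08:40, 10:30–11:45.
Yolanda → UTC: 04:50–05:10, 06:45–08:25, 10:55–15:00.
Chen ∩ Yolanda: 04:50–05:10, 08:15–08:25, 10:55–11:45.
Common window lengths: 20, 10, 50 min; longest is 50.

50 minutes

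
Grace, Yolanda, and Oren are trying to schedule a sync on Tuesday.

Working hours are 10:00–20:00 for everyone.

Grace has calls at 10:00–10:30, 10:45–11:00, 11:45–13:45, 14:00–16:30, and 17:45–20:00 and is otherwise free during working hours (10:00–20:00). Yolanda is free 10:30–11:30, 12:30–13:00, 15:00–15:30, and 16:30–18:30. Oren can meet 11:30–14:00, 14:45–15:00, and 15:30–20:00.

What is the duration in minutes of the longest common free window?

Grace free within 10:00–20:00: 10:30–10:45, 11:00–11:45, 13:45–14:00, 16:30–17:45.
Grace ∩ Yolanda: 10:30–10:45, 11:00–11:30, 16:30–17:45.
Grace ∩ Yolanda ∩ Oren: 16:30–17:45.
Single common window of 75 minutes.

75 minutes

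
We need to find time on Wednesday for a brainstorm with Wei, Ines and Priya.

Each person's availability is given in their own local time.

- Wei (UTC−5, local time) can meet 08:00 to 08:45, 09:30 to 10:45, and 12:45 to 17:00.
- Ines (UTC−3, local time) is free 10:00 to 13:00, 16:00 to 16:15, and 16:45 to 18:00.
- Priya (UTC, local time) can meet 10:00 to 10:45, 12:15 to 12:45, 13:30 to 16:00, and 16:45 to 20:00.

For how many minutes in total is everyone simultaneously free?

Wei → UTC: 13:00–13:45, 14:30–15:45, 17:45–22:00.
Ines → UTC: 13:00–16:00, 19:00–19:15, 19:45–21:00.
Priya → UTC: 10:00–10:45, 12:15–12:45, 13:30–16:00, 16:45–20:00.
Wei ∩ Ines: 13:00–13:45, 14:30–15:45, 19:00–19:15, 19:45–21:00.
Wei ∩ Ines ∩ Priya: 13:30–13:45, 14:30–15:45, 19:00–19:15, 19:45–20:00.
Total common minutes: 15 + 75 + 15 + 15 = 120.

120 minutes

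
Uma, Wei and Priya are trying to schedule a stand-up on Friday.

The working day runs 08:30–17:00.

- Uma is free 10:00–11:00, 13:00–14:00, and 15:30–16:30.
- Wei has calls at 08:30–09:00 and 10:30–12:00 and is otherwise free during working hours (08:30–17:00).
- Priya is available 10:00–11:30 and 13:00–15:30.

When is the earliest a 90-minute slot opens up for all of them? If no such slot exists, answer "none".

Wei free within 08:30–17:00: 09:00–10:30, 12:00–17:00.
Uma ∩ Wei: 10:00–10:30, 13:00–14:00, 15:30–16:30.
Uma ∩ Wei ∩ Priya: 10:00–10:30, 13:00–14:00.
Windows ≥ 90 min: (none).

none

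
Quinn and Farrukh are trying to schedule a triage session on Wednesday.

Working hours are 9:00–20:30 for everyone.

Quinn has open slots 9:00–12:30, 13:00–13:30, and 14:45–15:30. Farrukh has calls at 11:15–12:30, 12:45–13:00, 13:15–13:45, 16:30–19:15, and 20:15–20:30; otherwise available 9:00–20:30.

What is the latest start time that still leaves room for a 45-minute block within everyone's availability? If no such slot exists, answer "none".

14:45

Farrukh free within 09:00–20:30: 09:00–11:15, 12:30–12:45, 13:00–13:15, 13:45–16:30, 19:15–20:15.
Quinn ∩ Farrukh: 09:00–11:15, 13:00–13:15, 14:45–15:30.
Windows ≥ 45 min: 09:00–11:15, 14:45–15:30.
Latest start in the last window 14:45–15:30 is 15:30 − 45 min = 14:45.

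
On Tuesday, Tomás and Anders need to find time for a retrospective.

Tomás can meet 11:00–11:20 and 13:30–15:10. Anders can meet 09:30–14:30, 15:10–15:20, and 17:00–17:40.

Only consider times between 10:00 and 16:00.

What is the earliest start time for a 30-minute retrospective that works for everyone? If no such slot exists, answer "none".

13:30

Tomás ∩ Anders: 11:00–11:20, 13:30–14:30.
Restricted to 10:00–16:00: 11:00–11:20, 13:30–14:30.
Windows ≥ 30 min: 13:30–14:30.
Earliest such window starts at 13:30.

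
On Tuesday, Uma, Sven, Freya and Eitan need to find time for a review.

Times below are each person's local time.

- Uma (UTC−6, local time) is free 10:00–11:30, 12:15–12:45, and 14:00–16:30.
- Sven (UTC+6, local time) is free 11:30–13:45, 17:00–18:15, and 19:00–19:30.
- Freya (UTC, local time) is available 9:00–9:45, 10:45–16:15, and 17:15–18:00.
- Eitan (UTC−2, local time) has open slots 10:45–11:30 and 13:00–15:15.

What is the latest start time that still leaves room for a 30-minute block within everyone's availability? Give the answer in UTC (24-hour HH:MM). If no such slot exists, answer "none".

Uma → UTC: 16:00–17:30, 18:15–18:45, 20:00–22:30.
Sven → UTC: 05:30–07:45, 11:00–12:15, 13:00–13:30.
Freya → UTC: 09:00–09:45, 10:45–16:15, 17:15–18:00.
Eitan → UTC: 12:45–13:30, 15:00–17:15.
Uma ∩ Sven: (none).
Uma ∩ Sven ∩ Freya: (none).
Uma ∩ Sven ∩ Freya ∩ Eitan: (none).
Windows ≥ 30 min: (none).

none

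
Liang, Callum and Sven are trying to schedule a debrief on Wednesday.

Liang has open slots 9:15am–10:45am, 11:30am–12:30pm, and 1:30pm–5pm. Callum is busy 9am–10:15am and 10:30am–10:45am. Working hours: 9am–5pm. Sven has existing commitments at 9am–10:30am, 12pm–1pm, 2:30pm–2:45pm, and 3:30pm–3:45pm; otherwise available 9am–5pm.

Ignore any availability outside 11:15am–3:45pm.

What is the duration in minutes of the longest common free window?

60 minutes

Callum free within 09:00–17:00: 10:15–10:30, 10:45–17:00.
Sven free within 09:00–17:00: 10:30–12:00, 13:00–14:30, 14:45–15:30, 15:45–17:00.
Liang ∩ Callum: 10:15–10:30, 11:30–12:30, 13:30–17:00.
Liang ∩ Callum ∩ Sven: 11:30–12:00, 13:30–14:30, 14:45–15:30, 15:45–17:00.
Restricted to 11:15–15:45: 11:30–12:00, 13:30–14:30, 14:45–15:30.
Common window lengths: 30, 60, 45 min; longest is 60.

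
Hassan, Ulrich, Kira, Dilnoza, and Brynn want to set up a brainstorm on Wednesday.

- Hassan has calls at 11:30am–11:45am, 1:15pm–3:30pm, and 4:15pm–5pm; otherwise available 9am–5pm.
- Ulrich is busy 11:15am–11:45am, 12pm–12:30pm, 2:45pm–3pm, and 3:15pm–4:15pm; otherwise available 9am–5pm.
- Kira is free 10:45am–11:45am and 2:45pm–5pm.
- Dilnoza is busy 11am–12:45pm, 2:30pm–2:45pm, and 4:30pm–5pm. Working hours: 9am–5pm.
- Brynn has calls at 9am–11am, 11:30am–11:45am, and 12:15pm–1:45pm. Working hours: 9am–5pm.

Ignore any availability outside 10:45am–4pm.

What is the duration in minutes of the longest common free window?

Hassan free within 09:00–17:00: 09:00–11:30, 11:45–13:15, 15:30–16:15.
Ulrich free within 09:00–17:00: 09:00–11:15, 11:45–12:00, 12:30–14:45, 15:00–15:15, 16:15–17:00.
Dilnoza free within 09:00–17:00: 09:00–11:00, 12:45–14:30, 14:45–16:30.
Brynn free within 09:00–17:00: 11:00–11:30, 11:45–12:15, 13:45–17:00.
Hassan ∩ Ulrich: 09:00–11:15, 11:45–12:00, 12:30–13:15.
Hassan ∩ Ulrich ∩ Kira: 10:45–11:15.
Hassan ∩ Ulrich ∩ Kira ∩ Dilnoza: 10:45–11:00.
Hassan ∩ Ulrich ∩ Kira ∩ Dilnoza ∩ Brynn: (none).
Restricted to 10:45–16:00: (none).
No common window.

0 minutes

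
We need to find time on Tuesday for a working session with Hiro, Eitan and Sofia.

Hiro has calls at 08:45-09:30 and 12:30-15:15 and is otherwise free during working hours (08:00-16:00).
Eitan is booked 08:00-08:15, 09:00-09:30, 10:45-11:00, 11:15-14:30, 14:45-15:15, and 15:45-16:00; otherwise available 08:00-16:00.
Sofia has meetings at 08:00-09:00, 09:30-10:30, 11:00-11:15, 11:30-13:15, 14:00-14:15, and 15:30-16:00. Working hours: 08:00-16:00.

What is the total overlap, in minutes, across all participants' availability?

Hiro free within 08:00–16:00: 08:00–08:45, 09:30–12:30, 15:15–16:00.
Eitan free within 08:00–16:00: 08:15–09:00, 09:30–10:45, 11:00–11:15, 14:30–14:45, 15:15–15:45.
Sofia free within 08:00–16:00: 09:00–09:30, 10:30–11:00, 11:15–11:30, 13:15–14:00, 14:15–15:30.
Hiro ∩ Eitan: 08:15–08:45, 09:30–10:45, 11:00–11:15, 15:15–15:45.
Hiro ∩ Eitan ∩ Sofia: 10:30–10:45, 15:15–15:30.
Total common minutes: 15 + 15 = 30.

30 minutes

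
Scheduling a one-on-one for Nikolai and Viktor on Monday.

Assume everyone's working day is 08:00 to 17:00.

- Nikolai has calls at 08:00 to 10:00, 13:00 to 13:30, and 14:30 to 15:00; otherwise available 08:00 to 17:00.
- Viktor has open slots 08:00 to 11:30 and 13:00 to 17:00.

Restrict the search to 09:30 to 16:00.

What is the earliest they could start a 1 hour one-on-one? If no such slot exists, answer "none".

10:00

Nikolai free within 08:00–17:00: 10:00–13:00, 13:30–14:30, 15:00–17:00.
Nikolai ∩ Viktor: 10:00–11:30, 13:30–14:30, 15:00–17:00.
Restricted to 09:30–16:00: 10:00–11:30, 13:30–14:30, 15:00–16:00.
Windows ≥ 60 min: 10:00–11:30, 13:30–14:30, 15:00–16:00.
Earliest such window starts at 10:00.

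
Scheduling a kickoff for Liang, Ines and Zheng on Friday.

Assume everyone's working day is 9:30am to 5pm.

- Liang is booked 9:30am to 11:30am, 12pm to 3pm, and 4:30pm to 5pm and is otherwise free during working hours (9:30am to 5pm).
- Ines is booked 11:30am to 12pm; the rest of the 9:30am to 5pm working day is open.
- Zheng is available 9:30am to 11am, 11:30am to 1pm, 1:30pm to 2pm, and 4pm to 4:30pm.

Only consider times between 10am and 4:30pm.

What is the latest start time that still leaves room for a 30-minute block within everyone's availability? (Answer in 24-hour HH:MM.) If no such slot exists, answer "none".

16:00

Liang free within 09:30–17:00: 11:30–12:00, 15:00–16:30.
Ines free within 09:30–17:00: 09:30–11:30, 12:00–17:00.
Liang ∩ Ines: 15:00–16:30.
Liang ∩ Ines ∩ Zheng: 16:00–16:30.
Restricted to 10:00–16:30: 16:00–16:30.
Windows ≥ 30 min: 16:00–16:30.
Latest start in the last window 16:00–16:30 is 16:30 − 30 min = 16:00.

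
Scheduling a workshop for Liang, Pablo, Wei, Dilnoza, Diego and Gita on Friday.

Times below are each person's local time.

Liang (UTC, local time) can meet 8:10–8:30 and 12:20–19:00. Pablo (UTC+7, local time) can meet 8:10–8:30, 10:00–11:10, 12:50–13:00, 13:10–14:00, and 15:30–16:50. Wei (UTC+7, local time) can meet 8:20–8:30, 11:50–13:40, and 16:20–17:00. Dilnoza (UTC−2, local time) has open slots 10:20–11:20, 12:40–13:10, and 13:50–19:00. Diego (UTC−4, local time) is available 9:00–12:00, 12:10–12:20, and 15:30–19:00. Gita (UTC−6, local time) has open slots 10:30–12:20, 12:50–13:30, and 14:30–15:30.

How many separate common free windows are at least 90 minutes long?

0

Liang → UTC: 08:10–08:30, 12:20–19:00.
Pablo → UTC: 01:10–01:30, 03:00–04:10, 05:50–06:00, 06:10–07:00, 08:30–09:50.
Wei → UTC: 01:20–01:30, 04:50–06:40, 09:20–10:00.
Dilnoza → UTC: 12:20–13:20, 14:40–15:10, 15:50–21:00.
Diego → UTC: 13:00–16:00, 16:10–16:20, 19:30–23:00.
Gita → UTC: 16:30–18:20, 18:50–19:30, 20:30–21:30.
Liang ∩ Pablo: (none).
Liang ∩ Pablo ∩ Wei: (none).
Liang ∩ Pablo ∩ Wei ∩ Dilnoza: (none).
Liang ∩ Pablo ∩ Wei ∩ Dilnoza ∩ Diego: (none).
Liang ∩ Pablo ∩ Wei ∩ Dilnoza ∩ Diego ∩ Gita: (none).
Windows ≥ 90 min: (none).
That's 0 windows.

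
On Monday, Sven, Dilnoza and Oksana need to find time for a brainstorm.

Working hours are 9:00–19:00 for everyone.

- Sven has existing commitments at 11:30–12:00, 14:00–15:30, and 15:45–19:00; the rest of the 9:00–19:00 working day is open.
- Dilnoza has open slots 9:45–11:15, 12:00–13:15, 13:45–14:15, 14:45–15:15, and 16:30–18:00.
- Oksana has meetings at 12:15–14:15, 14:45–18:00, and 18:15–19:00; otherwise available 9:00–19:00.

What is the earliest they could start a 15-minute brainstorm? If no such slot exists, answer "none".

Sven free within 09:00–19:00: 09:00–11:30, 12:00–14:00, 15:30–15:45.
Oksana free within 09:00–19:00: 09:00–12:15, 14:15–14:45, 18:00–18:15.
Sven ∩ Dilnoza: 09:45–11:15, 12:00–13:15, 13:45–14:00.
Sven ∩ Dilnoza ∩ Oksana: 09:45–11:15, 12:00–12:15.
Windows ≥ 15 min: 09:45–11:15, 12:00–12:15.
Earliest such window starts at 09:45.

09:45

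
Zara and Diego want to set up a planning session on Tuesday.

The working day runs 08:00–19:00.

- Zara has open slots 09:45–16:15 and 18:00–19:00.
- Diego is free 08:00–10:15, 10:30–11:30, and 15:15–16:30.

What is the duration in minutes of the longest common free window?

Zara ∩ Diego: 09:45–10:15, 10:30–11:30, 15:15–16:15.
Common window lengths: 30, 60, 60 min; longest is 60.

60 minutes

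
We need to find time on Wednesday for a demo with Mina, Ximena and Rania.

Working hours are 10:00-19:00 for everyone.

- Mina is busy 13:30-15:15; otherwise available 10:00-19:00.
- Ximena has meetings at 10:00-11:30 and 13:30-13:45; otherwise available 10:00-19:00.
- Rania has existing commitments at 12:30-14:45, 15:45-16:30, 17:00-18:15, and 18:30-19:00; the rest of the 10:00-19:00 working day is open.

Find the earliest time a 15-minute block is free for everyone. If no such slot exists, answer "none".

Mina free within 10:00–19:00: 10:00–13:30, 15:15–19:00.
Ximena free within 10:00–19:00: 11:30–13:30, 13:45–19:00.
Rania free within 10:00–19:00: 10:00–12:30, 14:45–15:45, 16:30–17:00, 18:15–18:30.
Mina ∩ Ximena: 11:30–13:30, 15:15–19:00.
Mina ∩ Ximena ∩ Rania: 11:30–12:30, 15:15–15:45, 16:30–17:00, 18:15–18:30.
Windows ≥ 15 min: 11:30–12:30, 15:15–15:45, 16:30–17:00, 18:15–18:30.
Earliest such window starts at 11:30.

11:30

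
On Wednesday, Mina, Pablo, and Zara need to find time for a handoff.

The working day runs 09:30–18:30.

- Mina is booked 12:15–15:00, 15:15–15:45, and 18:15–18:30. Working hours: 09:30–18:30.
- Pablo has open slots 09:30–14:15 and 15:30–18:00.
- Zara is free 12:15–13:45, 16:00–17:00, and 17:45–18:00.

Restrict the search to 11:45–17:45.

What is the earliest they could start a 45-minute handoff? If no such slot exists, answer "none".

16:00

Mina free within 09:30–18:30: 09:30–12:15, 15:00–15:15, 15:45–18:15.
Mina ∩ Pablo: 09:30–12:15, 15:45–18:00.
Mina ∩ Pablo ∩ Zara: 16:00–17:00, 17:45–18:00.
Restricted to 11:45–17:45: 16:00–17:00.
Windows ≥ 45 min: 16:00–17:00.
Earliest such window starts at 16:00.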